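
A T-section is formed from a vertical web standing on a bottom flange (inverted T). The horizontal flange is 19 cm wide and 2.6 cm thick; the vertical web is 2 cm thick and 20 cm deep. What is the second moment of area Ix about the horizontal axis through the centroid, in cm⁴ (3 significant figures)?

Ix ≈ 4180 cm⁴

Decompose the section into non-overlapping parts with the origin at the bottom-left of its bounding rectangle.
Flange: 19 × 2.6, A = 49.4 cm², y = 1.3 cm, Ī = 27.829 cm⁴.
Web: 2 × 20, A = 40 cm², y = 12.6 cm, Ī = 1333.3 cm⁴.
Centroid: ȳ = ΣA·y / ΣA = 6.3559 cm.
Transfer each piece to the horizontal axis through the centroid using Ī + A·d² with d = y − 6.3559:
  flange: d = -5.0559 cm → contributes +1290.6 cm⁴
  web: d = 6.2441 cm → contributes +2892.9 cm⁴
Total I = 4183.5 cm⁴.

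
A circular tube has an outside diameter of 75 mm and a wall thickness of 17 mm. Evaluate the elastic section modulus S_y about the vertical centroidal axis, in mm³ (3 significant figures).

Split into non-overlapping primitives; take the origin at the lower-left of the bounding box.
Outer circle: ⌀75, A = 4417.9 mm², x = 37.5 mm, Ī = 1 553 156 mm⁴.
Bore (subtracted): ⌀41, A = 1320.3 mm², x = 37.5 mm, Ī = 138 709 mm⁴.
By symmetry the centroid is at mid-width, x̄ = 37.5 mm.
All pieces are centred on the vertical centroidal axis, so I = ΣĪ (holes subtracted) = 1 414 446 mm⁴.
Extreme fibre distance c = 37.5 mm; S = I/c = 37 719 mm³.

S_y ≈ 3.77 × 10⁴ mm³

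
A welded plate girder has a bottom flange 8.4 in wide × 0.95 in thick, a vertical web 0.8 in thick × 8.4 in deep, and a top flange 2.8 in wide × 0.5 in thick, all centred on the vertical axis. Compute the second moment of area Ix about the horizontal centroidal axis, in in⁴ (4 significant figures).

Treat the section as a set of non-overlapping primitives; coordinates are from the bounding-box lower-left.
Bottom plate: 8.4 × 0.95, A = 7.98 in², y = 0.475 in, Ī = 0.600163 in⁴.
Web plate: 0.8 × 8.4, A = 6.72 in², y = 5.15 in, Ī = 39.5136 in⁴.
Top plate: 2.8 × 0.5, A = 1.4 in², y = 9.6 in, Ī = 0.0291667 in⁴.
Centroid: ȳ = ΣA·y / ΣA = 3.21978 in.
Transfer each piece to the horizontal centroidal axis using Ī + A·d² with d = y − 3.21978:
  bottom plate: d = -2.74478 in → contributes +60.7201 in⁴
  web plate: d = 1.93022 in → contributes +64.5506 in⁴
  top plate: d = 6.38022 in → contributes +57.0192 in⁴
Total I = 182.29 in⁴.

Ix ≈ 182.3 in⁴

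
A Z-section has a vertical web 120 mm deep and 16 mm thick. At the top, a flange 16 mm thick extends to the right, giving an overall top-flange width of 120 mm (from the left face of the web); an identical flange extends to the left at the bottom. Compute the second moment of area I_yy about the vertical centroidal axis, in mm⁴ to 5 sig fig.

I_yy ≈ 1.5021 × 10⁷ mm⁴

Break the section into simple shapes (no overlaps), measuring from the bottom-left corner of the bounding box.
Web: 16 × 120, A = 1 920 mm², x = 112 mm, Ī = 40 960 mm⁴.
Top flange (beyond web): 104 × 16, A = 1 664 mm², x = 172 mm, Ī = 1 499 819 mm⁴.
Bottom flange (beyond web): 104 × 16, A = 1 664 mm², x = 52 mm, Ī = 1 499 819 mm⁴.
Centroid: x̄ = ΣA·x / ΣA = 112 mm.
Transfer each piece to the vertical centroidal axis using Ī + A·d² with d = x − 112:
  web: d = 0 mm → contributes +40 960 mm⁴
  top flange (beyond web): d = 60 mm → contributes +7 490 219 mm⁴
  bottom flange (beyond web): d = -60 mm → contributes +7 490 219 mm⁴
Total I = 15 021 397 mm⁴.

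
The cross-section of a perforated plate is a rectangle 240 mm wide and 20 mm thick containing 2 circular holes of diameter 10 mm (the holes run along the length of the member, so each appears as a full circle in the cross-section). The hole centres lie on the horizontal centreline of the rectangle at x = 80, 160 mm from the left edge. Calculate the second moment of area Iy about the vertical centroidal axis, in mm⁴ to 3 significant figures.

Treat the section as a set of non-overlapping primitives; coordinates are from the bounding-box lower-left.
Plate: 240 × 20, A = 4 800 mm², x = 120 mm, Ī = 23 040 000 mm⁴.
Hole 1 (subtracted): ⌀10, A = 78.54 mm², x = 80 mm, Ī = 490.87 mm⁴.
Hole 2 (subtracted): ⌀10, A = 78.54 mm², x = 160 mm, Ī = 490.87 mm⁴.
By symmetry the centroid is at mid-width, x̄ = 120 mm.
Transfer each piece to the vertical centroidal axis using Ī + A·d² with d = x − 120:
  plate: d = 0 mm → contributes +23 040 000 mm⁴
  hole 1: d = -40 mm → contributes −126 155 mm⁴
  hole 2: d = 40 mm → contributes −126 155 mm⁴
Total I = 22 787 691 mm⁴.

Iy ≈ 2.28 × 10⁷ mm⁴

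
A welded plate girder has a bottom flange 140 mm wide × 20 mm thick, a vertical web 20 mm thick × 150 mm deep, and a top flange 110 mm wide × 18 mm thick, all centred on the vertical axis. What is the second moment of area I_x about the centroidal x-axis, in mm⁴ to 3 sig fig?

I_x ≈ 3.93 × 10⁷ mm⁴

Treat the section as a set of non-overlapping primitives; coordinates are from the bounding-box lower-left.
Bottom plate: 140 × 20, A = 2 800 mm², y = 10 mm, Ī = 93 333 mm⁴.
Web plate: 20 × 150, A = 3 000 mm², y = 95 mm, Ī = 5 625 000 mm⁴.
Top plate: 110 × 18, A = 1 980 mm², y = 179 mm, Ī = 53 460 mm⁴.
Centroid: ȳ = ΣA·y / ΣA = 85.787 mm.
Transfer each piece to the centroidal x-axis using Ī + A·d² with d = y − 85.787:
  bottom plate: d = -75.787 mm → contributes +16 175 452 mm⁴
  web plate: d = 9.2134 mm → contributes +5 879 658 mm⁴
  top plate: d = 93.213 mm → contributes +17 257 149 mm⁴
Total I = 39 312 259 mm⁴.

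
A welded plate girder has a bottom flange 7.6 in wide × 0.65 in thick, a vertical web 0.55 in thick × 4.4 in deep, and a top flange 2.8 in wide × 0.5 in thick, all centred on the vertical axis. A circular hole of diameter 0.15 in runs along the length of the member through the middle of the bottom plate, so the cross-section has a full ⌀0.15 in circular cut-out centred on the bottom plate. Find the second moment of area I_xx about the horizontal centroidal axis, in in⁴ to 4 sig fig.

I_xx ≈ 34.63 in⁴

Break the section into simple shapes (no overlaps), measuring from the bottom-left corner of the bounding box.
Bottom plate: 7.6 × 0.65, A = 4.94 in², y = 0.325 in, Ī = 0.173929 in⁴.
Web plate: 0.55 × 4.4, A = 2.42 in², y = 2.85 in, Ī = 3.90427 in⁴.
Top plate: 2.8 × 0.5, A = 1.4 in², y = 5.3 in, Ī = 0.0291667 in⁴.
Hole (subtracted): ⌀0.15, A = 0.0176715 in², y = 0.325 in, Ī = 0.0000248505 in⁴.
Centroid: ȳ = ΣA·y / ΣA = 1.82065 in.
Transfer each piece to the horizontal centroidal axis using Ī + A·d² with d = y − 1.82065:
  bottom plate: d = -1.49565 in → contributes +11.2246 in⁴
  web plate: d = 1.02935 in → contributes +6.46838 in⁴
  top plate: d = 3.47935 in → contributes +16.9774 in⁴
  hole: d = -1.49565 in → contributes −0.0395556 in⁴
Total I = 34.6308 in⁴.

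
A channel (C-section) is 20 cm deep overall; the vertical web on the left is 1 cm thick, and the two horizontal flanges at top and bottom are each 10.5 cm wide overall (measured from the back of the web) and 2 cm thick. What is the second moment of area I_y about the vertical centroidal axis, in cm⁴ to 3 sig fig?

Decompose the section into non-overlapping parts with the origin at the bottom-left of its bounding rectangle.
Web: 1 × 20, A = 20 cm², x = 0.5 cm, Ī = 1.6667 cm⁴.
Top flange (beyond web): 9.5 × 2, A = 19 cm², x = 5.75 cm, Ī = 142.9 cm⁴.
Bottom flange (beyond web): 9.5 × 2, A = 19 cm², x = 5.75 cm, Ī = 142.9 cm⁴.
Centroid: x̄ = ΣA·x / ΣA = 3.9397 cm.
Transfer each piece to the vertical centroidal axis using Ī + A·d² with d = x − 3.9397:
  web: d = -3.4397 cm → contributes +238.29 cm⁴
  top flange (beyond web): d = 1.8103 cm → contributes +205.17 cm⁴
  bottom flange (beyond web): d = 1.8103 cm → contributes +205.17 cm⁴
Total I = 648.62 cm⁴.

I_y ≈ 649 cm⁴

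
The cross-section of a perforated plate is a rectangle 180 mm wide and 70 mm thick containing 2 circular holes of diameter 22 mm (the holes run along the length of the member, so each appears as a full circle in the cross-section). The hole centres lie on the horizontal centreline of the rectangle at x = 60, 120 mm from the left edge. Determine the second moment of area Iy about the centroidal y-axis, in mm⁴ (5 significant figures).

Iy ≈ 3.3313 × 10⁷ mm⁴

Split into non-overlapping primitives; take the origin at the lower-left of the bounding box.
Plate: 180 × 70, A = 12 600 mm², x = 90 mm, Ī = 34 020 000 mm⁴.
Hole 1 (subtracted): ⌀22, A = 380.1327 mm², x = 60 mm, Ī = 11499.01 mm⁴.
Hole 2 (subtracted): ⌀22, A = 380.1327 mm², x = 120 mm, Ī = 11499.01 mm⁴.
By symmetry the centroid is at mid-width, x̄ = 90 mm.
Transfer each piece to the centroidal y-axis using Ī + A·d² with d = x − 90:
  plate: d = 0 mm → contributes +34 020 000 mm⁴
  hole 1: d = -30 mm → contributes −353618.5 mm⁴
  hole 2: d = 30 mm → contributes −353618.5 mm⁴
Total I = 33 312 763 mm⁴.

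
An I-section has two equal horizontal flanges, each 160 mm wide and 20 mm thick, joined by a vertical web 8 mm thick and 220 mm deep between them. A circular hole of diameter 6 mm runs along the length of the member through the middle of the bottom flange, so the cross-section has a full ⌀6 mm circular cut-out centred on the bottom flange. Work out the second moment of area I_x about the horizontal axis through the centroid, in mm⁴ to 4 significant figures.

I_x ≈ 9.906 × 10⁷ mm⁴

Break the section into simple shapes (no overlaps), measuring from the bottom-left corner of the bounding box.
Bottom flange: 160 × 20, A = 3 200 mm², y = 10 mm, Ī = 106 667 mm⁴.
Web: 8 × 220, A = 1 760 mm², y = 130 mm, Ī = 7 098 667 mm⁴.
Top flange: 160 × 20, A = 3 200 mm², y = 250 mm, Ī = 106 667 mm⁴.
Hole (subtracted): ⌀6, A = 28.2743 mm², y = 10 mm, Ī = 63.6173 mm⁴.
Centroid: ȳ = ΣA·y / ΣA = 130.417 mm.
Transfer each piece to the horizontal axis through the centroid using Ī + A·d² with d = y − 130.417:
  bottom flange: d = -120.417 mm → contributes +46 507 668 mm⁴
  web: d = -0.417245 mm → contributes +7 098 973 mm⁴
  top flange: d = 119.583 mm → contributes +45 866 780 mm⁴
  hole: d = -120.417 mm → contributes −410 050 mm⁴
Total I = 99 063 370 mm⁴.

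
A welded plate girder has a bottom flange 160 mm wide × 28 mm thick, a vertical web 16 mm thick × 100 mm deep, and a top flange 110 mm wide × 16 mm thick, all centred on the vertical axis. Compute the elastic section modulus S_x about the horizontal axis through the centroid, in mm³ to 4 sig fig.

Split into non-overlapping primitives; take the origin at the lower-left of the bounding box.
Bottom plate: 160 × 28, A = 4 480 mm², y = 14 mm, Ī = 292 693 mm⁴.
Web plate: 16 × 100, A = 1 600 mm², y = 78 mm, Ī = 1 333 333 mm⁴.
Top plate: 110 × 16, A = 1 760 mm², y = 136 mm, Ī = 37546.7 mm⁴.
Centroid: ȳ = ΣA·y / ΣA = 54.449 mm.
Transfer each piece to the horizontal axis through the centroid using Ī + A·d² with d = y − 54.449:
  bottom plate: d = -40.449 mm → contributes +7 622 511 mm⁴
  web plate: d = 23.551 mm → contributes +2 220 774 mm⁴
  top plate: d = 81.551 mm → contributes +11 742 548 mm⁴
Total I = 21 585 833 mm⁴.
Extreme fibre distance c = 89.551 mm; S = I/c = 241 045 mm³.

S_x ≈ 2.410 × 10⁵ mm³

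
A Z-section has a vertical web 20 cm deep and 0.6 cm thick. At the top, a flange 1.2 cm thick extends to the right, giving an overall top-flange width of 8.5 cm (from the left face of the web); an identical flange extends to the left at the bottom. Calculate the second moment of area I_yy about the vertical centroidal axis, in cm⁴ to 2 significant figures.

Break the section into simple shapes (no overlaps), measuring from the bottom-left corner of the bounding box.
Web: 0.6 × 20, A = 12 cm², x = 8.2 cm, Ī = 0.36 cm⁴.
Top flange (beyond web): 7.9 × 1.2, A = 9.48 cm², x = 12.45 cm, Ī = 49.3 cm⁴.
Bottom flange (beyond web): 7.9 × 1.2, A = 9.48 cm², x = 3.95 cm, Ī = 49.3 cm⁴.
Centroid: x̄ = ΣA·x / ΣA = 8.2 cm.
Transfer each piece to the vertical centroidal axis using Ī + A·d² with d = x − 8.2:
  web: d = 0 cm → contributes +0.36 cm⁴
  top flange (beyond web): d = 4.25 cm → contributes +220.5 cm⁴
  bottom flange (beyond web): d = -4.25 cm → contributes +220.5 cm⁴
Total I = 441.4 cm⁴.

I_yy ≈ 440 cm⁴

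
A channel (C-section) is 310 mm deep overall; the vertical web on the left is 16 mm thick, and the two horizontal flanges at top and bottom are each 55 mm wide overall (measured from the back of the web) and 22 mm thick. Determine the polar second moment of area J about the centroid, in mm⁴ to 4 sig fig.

Split into non-overlapping primitives; take the origin at the lower-left of the bounding box.
Web: 16 × 310, A = 4 960 mm², y = 155 mm, Ī = 39 721 333 mm⁴.
Top flange (beyond web): 39 × 22, A = 858 mm², y = 299 mm, Ī = 34 606 mm⁴.
Bottom flange (beyond web): 39 × 22, A = 858 mm², y = 11 mm, Ī = 34 606 mm⁴.
By symmetry the centroid is at mid-height, ȳ = 155 mm.
Transfer each piece to the centroidal x-axis using Ī + A·d² with d = y − 155:
  web: d = 0 mm → contributes +39 721 333 mm⁴
  top flange (beyond web): d = 144 mm → contributes +17 826 094 mm⁴
  bottom flange (beyond web): d = -144 mm → contributes +17 826 094 mm⁴
Total I = 75 373 521 mm⁴.
For the y-axis: x̄ = 15.0686 mm.
Repeating about the centroidal y-axis gives I_y = 1 287 474 mm⁴.
Polar second moment: J = I_x + I_y = 76 660 995 mm⁴.

J ≈ 7.666 × 10⁷ mm⁴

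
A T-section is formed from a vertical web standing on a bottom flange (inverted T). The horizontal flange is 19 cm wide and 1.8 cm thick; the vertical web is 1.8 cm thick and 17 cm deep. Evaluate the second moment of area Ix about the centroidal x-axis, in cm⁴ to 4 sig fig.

Ix ≈ 2173 cm⁴

Break the section into simple shapes (no overlaps), measuring from the bottom-left corner of the bounding box.
Flange: 19 × 1.8, A = 34.2 cm², y = 0.9 cm, Ī = 9.234 cm⁴.
Web: 1.8 × 17, A = 30.6 cm², y = 10.3 cm, Ī = 736.95 cm⁴.
Centroid: ȳ = ΣA·y / ΣA = 5.33889 cm.
Transfer each piece to the centroidal x-axis using Ī + A·d² with d = y − 5.33889:
  flange: d = -4.43889 cm → contributes +683.102 cm⁴
  web: d = 4.96111 cm → contributes +1490.1 cm⁴
Total I = 2173.2 cm⁴.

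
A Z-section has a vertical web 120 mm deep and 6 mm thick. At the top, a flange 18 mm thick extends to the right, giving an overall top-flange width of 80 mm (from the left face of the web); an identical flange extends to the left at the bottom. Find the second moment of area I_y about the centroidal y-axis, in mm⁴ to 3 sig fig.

Decompose the section into non-overlapping parts with the origin at the bottom-left of its bounding rectangle.
Web: 6 × 120, A = 720 mm², x = 77 mm, Ī = 2 160 mm⁴.
Top flange (beyond web): 74 × 18, A = 1 332 mm², x = 117 mm, Ī = 607 836 mm⁴.
Bottom flange (beyond web): 74 × 18, A = 1 332 mm², x = 37 mm, Ī = 607 836 mm⁴.
Centroid: x̄ = ΣA·x / ΣA = 77 mm.
Transfer each piece to the centroidal y-axis using Ī + A·d² with d = x − 77:
  web: d = 0 mm → contributes +2 160 mm⁴
  top flange (beyond web): d = 40 mm → contributes +2 739 036 mm⁴
  bottom flange (beyond web): d = -40 mm → contributes +2 739 036 mm⁴
Total I = 5 480 232 mm⁴.

I_y ≈ 5.48 × 10⁶ mm⁴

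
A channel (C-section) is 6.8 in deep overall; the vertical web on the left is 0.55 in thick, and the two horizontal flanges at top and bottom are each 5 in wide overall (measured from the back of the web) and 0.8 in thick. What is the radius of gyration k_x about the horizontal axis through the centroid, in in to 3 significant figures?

Split into non-overlapping primitives; take the origin at the lower-left of the bounding box.
Web: 0.55 × 6.8, A = 3.74 in², y = 3.4 in, Ī = 14.411 in⁴.
Top flange (beyond web): 4.45 × 0.8, A = 3.56 in², y = 6.4 in, Ī = 0.18987 in⁴.
Bottom flange (beyond web): 4.45 × 0.8, A = 3.56 in², y = 0.4 in, Ī = 0.18987 in⁴.
By symmetry the centroid is at mid-height, ȳ = 3.4 in.
Transfer each piece to the horizontal axis through the centroid using Ī + A·d² with d = y − 3.4:
  web: d = 0 in → contributes +14.411 in⁴
  top flange (beyond web): d = 3 in → contributes +32.23 in⁴
  bottom flange (beyond web): d = -3 in → contributes +32.23 in⁴
Total I = 78.871 in⁴.
Radius of gyration: k = √(I/A) = √(78.871 / 10.86) = 2.6949 in.

k_x ≈ 2.69 in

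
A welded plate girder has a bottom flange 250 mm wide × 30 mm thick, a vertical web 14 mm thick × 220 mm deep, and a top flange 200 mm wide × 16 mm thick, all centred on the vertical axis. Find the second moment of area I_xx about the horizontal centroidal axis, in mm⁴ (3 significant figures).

Decompose the section into non-overlapping parts with the origin at the bottom-left of its bounding rectangle.
Bottom plate: 250 × 30, A = 7 500 mm², y = 15 mm, Ī = 562 500 mm⁴.
Web plate: 14 × 220, A = 3 080 mm², y = 140 mm, Ī = 12 422 667 mm⁴.
Top plate: 200 × 16, A = 3 200 mm², y = 258 mm, Ī = 68 267 mm⁴.
Centroid: ȳ = ΣA·y / ΣA = 99.369 mm.
Transfer each piece to the horizontal centroidal axis using Ī + A·d² with d = y − 99.369:
  bottom plate: d = -84.369 mm → contributes +53 948 019 mm⁴
  web plate: d = 40.631 mm → contributes +17 507 459 mm⁴
  top plate: d = 158.63 mm → contributes +80 592 763 mm⁴
Total I = 152 048 241 mm⁴.

I_xx ≈ 1.52 × 10⁸ mm⁴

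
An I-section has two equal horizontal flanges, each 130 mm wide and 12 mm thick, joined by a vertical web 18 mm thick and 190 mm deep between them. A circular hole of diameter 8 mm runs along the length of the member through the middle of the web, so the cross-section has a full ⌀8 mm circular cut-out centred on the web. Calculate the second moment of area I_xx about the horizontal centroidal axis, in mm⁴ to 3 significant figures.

I_xx ≈ 4.22 × 10⁷ mm⁴

Split into non-overlapping primitives; take the origin at the lower-left of the bounding box.
Bottom flange: 130 × 12, A = 1 560 mm², y = 6 mm, Ī = 18 720 mm⁴.
Web: 18 × 190, A = 3 420 mm², y = 107 mm, Ī = 10 288 500 mm⁴.
Top flange: 130 × 12, A = 1 560 mm², y = 208 mm, Ī = 18 720 mm⁴.
Hole (subtracted): ⌀8, A = 50.265 mm², y = 107 mm, Ī = 201.06 mm⁴.
By symmetry the centroid is at mid-height, ȳ = 107 mm.
Transfer each piece to the horizontal centroidal axis using Ī + A·d² with d = y − 107:
  bottom flange: d = -101 mm → contributes +15 932 280 mm⁴
  web: d = 0 mm → contributes +10 288 500 mm⁴
  top flange: d = 101 mm → contributes +15 932 280 mm⁴
  hole: d = 0 mm → contributes −201.06 mm⁴
Total I = 42 152 859 mm⁴.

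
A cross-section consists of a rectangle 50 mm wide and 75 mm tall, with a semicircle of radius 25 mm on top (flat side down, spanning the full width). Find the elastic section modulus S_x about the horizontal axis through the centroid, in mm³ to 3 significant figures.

S_x ≈ 6.86 × 10⁴ mm³

Split into non-overlapping primitives; take the origin at the lower-left of the bounding box.
Rectangular body: 50 × 75, A = 3 750 mm², y = 37.5 mm, Ī = 1 757 813 mm⁴.
Semicircular cap: semicircle r = 25, A = 981.75 mm², y = 85.61 mm, Ī = 42 874 mm⁴.
Centroid: ȳ = ΣA·y / ΣA = 47.482 mm.
Transfer each piece to the horizontal axis through the centroid using Ī + A·d² with d = y − 47.482:
  rectangular body: d = -9.982 mm → contributes +2 131 462 mm⁴
  semicircular cap: d = 38.128 mm → contributes +1 470 110 mm⁴
Total I = 3 601 572 mm⁴.
Extreme fibre distance c = 52.518 mm; S = I/c = 68 578 mm³.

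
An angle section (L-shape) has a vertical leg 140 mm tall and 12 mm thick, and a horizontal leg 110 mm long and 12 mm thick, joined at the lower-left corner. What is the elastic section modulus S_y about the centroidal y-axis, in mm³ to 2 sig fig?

S_y ≈ 3.8 × 10⁴ mm³

Treat the section as a set of non-overlapping primitives; coordinates are from the bounding-box lower-left.
Vertical leg: 12 × 140, A = 1 680 mm², x = 6 mm, Ī = 20 160 mm⁴.
Horizontal leg (remainder): 98 × 12, A = 1 176 mm², x = 61 mm, Ī = 941 192 mm⁴.
Centroid: x̄ = ΣA·x / ΣA = 28.65 mm.
Transfer each piece to the centroidal y-axis using Ī + A·d² with d = x − 28.65:
  vertical leg: d = -22.65 mm → contributes +881 814 mm⁴
  horizontal leg (remainder): d = 32.35 mm → contributes +2 172 126 mm⁴
Total I = 3 053 940 mm⁴.
Extreme fibre distance c = 81.35 mm; S = I/c = 37 539 mm³.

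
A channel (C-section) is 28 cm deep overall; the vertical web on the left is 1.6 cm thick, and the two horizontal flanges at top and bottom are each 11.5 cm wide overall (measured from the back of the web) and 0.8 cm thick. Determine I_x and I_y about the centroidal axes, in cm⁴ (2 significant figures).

Break the section into simple shapes (no overlaps), measuring from the bottom-left corner of the bounding box.
Web: 1.6 × 28, A = 44.8 cm², y = 14 cm, Ī = 2 927 cm⁴.
Top flange (beyond web): 9.9 × 0.8, A = 7.92 cm², y = 27.6 cm, Ī = 0.4224 cm⁴.
Bottom flange (beyond web): 9.9 × 0.8, A = 7.92 cm², y = 0.4 cm, Ī = 0.4224 cm⁴.
By symmetry the centroid is at mid-height, ȳ = 14 cm.
Transfer each piece to the centroidal x-axis using Ī + A·d² with d = y − 14:
  web: d = 0 cm → contributes +2 927 cm⁴
  top flange (beyond web): d = 13.6 cm → contributes +1 465 cm⁴
  bottom flange (beyond web): d = -13.6 cm → contributes +1 465 cm⁴
Total I = 5 858 cm⁴.
For the y-axis: x̄ = 2.302 cm.
Repeating about the centroidal y-axis gives I_y = 525.8 cm⁴.

I_x ≈ 5900 cm⁴, I_y ≈ 530 cm⁴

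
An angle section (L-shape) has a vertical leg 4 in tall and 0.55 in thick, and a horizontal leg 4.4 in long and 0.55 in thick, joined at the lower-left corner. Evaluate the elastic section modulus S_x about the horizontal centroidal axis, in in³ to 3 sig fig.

S_x ≈ 2.18 in³

Decompose the section into non-overlapping parts with the origin at the bottom-left of its bounding rectangle.
Vertical leg: 0.55 × 4, A = 2.2 in², y = 2 in, Ī = 2.9333 in⁴.
Horizontal leg (remainder): 3.85 × 0.55, A = 2.1175 in², y = 0.275 in, Ī = 0.053379 in⁴.
Centroid: ȳ = ΣA·y / ΣA = 1.154 in.
Transfer each piece to the horizontal centroidal axis using Ī + A·d² with d = y − 1.154:
  vertical leg: d = 0.84602 in → contributes +4.508 in⁴
  horizontal leg (remainder): d = -0.87898 in → contributes +1.6894 in⁴
Total I = 6.1974 in⁴.
Extreme fibre distance c = 2.846 in; S = I/c = 2.1776 in³.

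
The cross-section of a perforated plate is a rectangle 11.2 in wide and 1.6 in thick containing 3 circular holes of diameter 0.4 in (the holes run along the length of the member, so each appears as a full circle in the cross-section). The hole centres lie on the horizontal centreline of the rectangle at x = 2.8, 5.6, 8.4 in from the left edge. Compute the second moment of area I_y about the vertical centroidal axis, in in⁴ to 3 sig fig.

I_y ≈ 185 in⁴

Split into non-overlapping primitives; take the origin at the lower-left of the bounding box.
Plate: 11.2 × 1.6, A = 17.92 in², x = 5.6 in, Ī = 187.32 in⁴.
Hole 1 (subtracted): ⌀0.4, A = 0.12566 in², x = 2.8 in, Ī = 0.0012566 in⁴.
Hole 2 (subtracted): ⌀0.4, A = 0.12566 in², x = 5.6 in, Ī = 0.0012566 in⁴.
Hole 3 (subtracted): ⌀0.4, A = 0.12566 in², x = 8.4 in, Ī = 0.0012566 in⁴.
By symmetry the centroid is at mid-width, x̄ = 5.6 in.
Transfer each piece to the vertical centroidal axis using Ī + A·d² with d = x − 5.6:
  plate: d = 0 in → contributes +187.32 in⁴
  hole 1: d = -2.8 in → contributes −0.98646 in⁴
  hole 2: d = 0 in → contributes −0.0012566 in⁴
  hole 3: d = 2.8 in → contributes −0.98646 in⁴
Total I = 185.35 in⁴.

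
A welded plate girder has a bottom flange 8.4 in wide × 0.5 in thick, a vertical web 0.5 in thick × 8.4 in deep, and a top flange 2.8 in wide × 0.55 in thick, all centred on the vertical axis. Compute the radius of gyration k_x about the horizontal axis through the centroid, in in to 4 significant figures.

k_x ≈ 3.544 in

Treat the section as a set of non-overlapping primitives; coordinates are from the bounding-box lower-left.
Bottom plate: 8.4 × 0.5, A = 4.2 in², y = 0.25 in, Ī = 0.0875 in⁴.
Web plate: 0.5 × 8.4, A = 4.2 in², y = 4.7 in, Ī = 24.696 in⁴.
Top plate: 2.8 × 0.55, A = 1.54 in², y = 9.175 in, Ī = 0.0388208 in⁴.
Centroid: ȳ = ΣA·y / ΣA = 3.51303 in.
Transfer each piece to the horizontal axis through the centroid using Ī + A·d² with d = y − 3.51303:
  bottom plate: d = -3.26303 in → contributes +44.8064 in⁴
  web plate: d = 1.18697 in → contributes +30.6134 in⁴
  top plate: d = 5.66197 in → contributes +49.408 in⁴
Total I = 124.828 in⁴.
Radius of gyration: k = √(I/A) = √(124.828 / 9.94) = 3.54374 in.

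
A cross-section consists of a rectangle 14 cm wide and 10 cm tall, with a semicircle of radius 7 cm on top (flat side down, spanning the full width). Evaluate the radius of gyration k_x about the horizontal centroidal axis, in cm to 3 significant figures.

Treat the section as a set of non-overlapping primitives; coordinates are from the bounding-box lower-left.
Rectangular body: 14 × 10, A = 140 cm², y = 5 cm, Ī = 1166.7 cm⁴.
Semicircular cap: semicircle r = 7, A = 76.969 cm², y = 12.971 cm, Ī = 263.53 cm⁴.
Centroid: ȳ = ΣA·y / ΣA = 7.8276 cm.
Transfer each piece to the horizontal centroidal axis using Ī + A·d² with d = y − 7.8276:
  rectangular body: d = -2.8276 cm → contributes +2 286 cm⁴
  semicircular cap: d = 5.1432 cm → contributes +2299.6 cm⁴
Total I = 4585.6 cm⁴.
Radius of gyration: k = √(I/A) = √(4585.6 / 216.97) = 4.5973 cm.

k_x ≈ 4.60 cm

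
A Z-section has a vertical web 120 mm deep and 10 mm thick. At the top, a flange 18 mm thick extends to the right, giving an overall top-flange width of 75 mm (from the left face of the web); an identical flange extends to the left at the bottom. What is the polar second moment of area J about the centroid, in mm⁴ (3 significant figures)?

Decompose the section into non-overlapping parts with the origin at the bottom-left of its bounding rectangle.
Web: 10 × 120, A = 1 200 mm², y = 60 mm, Ī = 1 440 000 mm⁴.
Top flange (beyond web): 65 × 18, A = 1 170 mm², y = 111 mm, Ī = 31 590 mm⁴.
Bottom flange (beyond web): 65 × 18, A = 1 170 mm², y = 9 mm, Ī = 31 590 mm⁴.
Centroid: ȳ = ΣA·y / ΣA = 60 mm.
Transfer each piece to the centroidal x-axis using Ī + A·d² with d = y − 60:
  web: d = 0 mm → contributes +1 440 000 mm⁴
  top flange (beyond web): d = 51 mm → contributes +3 074 760 mm⁴
  bottom flange (beyond web): d = -51 mm → contributes +3 074 760 mm⁴
Total I = 7 589 520 mm⁴.
For the y-axis: x̄ = 70 mm.
Repeating about the centroidal y-axis gives I_y = 4 124 500 mm⁴.
Polar second moment: J = I_x + I_y = 11 714 020 mm⁴.

J ≈ 1.17 × 10⁷ mm⁴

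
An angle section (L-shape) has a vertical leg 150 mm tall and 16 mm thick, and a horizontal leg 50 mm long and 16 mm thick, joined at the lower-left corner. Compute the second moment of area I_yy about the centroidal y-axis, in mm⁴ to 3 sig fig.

I_yy ≈ 3.81 × 10⁵ mm⁴

Break the section into simple shapes (no overlaps), measuring from the bottom-left corner of the bounding box.
Vertical leg: 16 × 150, A = 2 400 mm², x = 8 mm, Ī = 51 200 mm⁴.
Horizontal leg (remainder): 34 × 16, A = 544 mm², x = 33 mm, Ī = 52 405 mm⁴.
Centroid: x̄ = ΣA·x / ΣA = 12.62 mm.
Transfer each piece to the centroidal y-axis using Ī + A·d² with d = x − 12.62:
  vertical leg: d = -4.6196 mm → contributes +102 417 mm⁴
  horizontal leg (remainder): d = 20.38 mm → contributes +278 362 mm⁴
Total I = 380 779 mm⁴.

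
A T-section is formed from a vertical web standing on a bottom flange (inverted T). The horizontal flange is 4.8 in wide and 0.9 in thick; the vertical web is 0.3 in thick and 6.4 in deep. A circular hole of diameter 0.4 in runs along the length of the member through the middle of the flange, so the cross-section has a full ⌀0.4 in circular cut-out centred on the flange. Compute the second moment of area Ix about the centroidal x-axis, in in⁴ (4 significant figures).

Ix ≈ 24.39 in⁴

Split into non-overlapping primitives; take the origin at the lower-left of the bounding box.
Flange: 4.8 × 0.9, A = 4.32 in², y = 0.45 in, Ī = 0.2916 in⁴.
Web: 0.3 × 6.4, A = 1.92 in², y = 4.1 in, Ī = 6.5536 in⁴.
Hole (subtracted): ⌀0.4, A = 0.125664 in², y = 0.45 in, Ī = 0.00125664 in⁴.
Centroid: ȳ = ΣA·y / ΣA = 1.59616 in.
Transfer each piece to the centroidal x-axis using Ī + A·d² with d = y − 1.59616:
  flange: d = -1.14616 in → contributes +5.9667 in⁴
  web: d = 2.50384 in → contributes +18.5905 in⁴
  hole: d = -1.14616 in → contributes −0.166339 in⁴
Total I = 24.3909 in⁴.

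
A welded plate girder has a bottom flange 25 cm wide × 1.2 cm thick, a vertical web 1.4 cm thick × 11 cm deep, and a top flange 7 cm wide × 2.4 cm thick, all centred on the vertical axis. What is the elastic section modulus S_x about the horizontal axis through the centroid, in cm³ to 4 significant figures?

Decompose the section into non-overlapping parts with the origin at the bottom-left of its bounding rectangle.
Bottom plate: 25 × 1.2, A = 30 cm², y = 0.6 cm, Ī = 3.6 cm⁴.
Web plate: 1.4 × 11, A = 15.4 cm², y = 6.7 cm, Ī = 155.283 cm⁴.
Top plate: 7 × 2.4, A = 16.8 cm², y = 13.4 cm, Ī = 8.064 cm⁴.
Centroid: ȳ = ΣA·y / ΣA = 5.56752 cm.
Transfer each piece to the horizontal axis through the centroid using Ī + A·d² with d = y − 5.56752:
  bottom plate: d = -4.96752 cm → contributes +743.889 cm⁴
  web plate: d = 1.13248 cm → contributes +175.034 cm⁴
  top plate: d = 7.83248 cm → contributes +1038.7 cm⁴
Total I = 1957.63 cm⁴.
Extreme fibre distance c = 9.03248 cm; S = I/c = 216.732 cm³.

S_x ≈ 216.7 cm³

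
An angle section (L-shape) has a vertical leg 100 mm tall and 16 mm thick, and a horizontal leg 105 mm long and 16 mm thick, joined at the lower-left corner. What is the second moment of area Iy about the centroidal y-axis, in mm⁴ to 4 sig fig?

Iy ≈ 3.051 × 10⁶ mm⁴

Break the section into simple shapes (no overlaps), measuring from the bottom-left corner of the bounding box.
Vertical leg: 16 × 100, A = 1 600 mm², x = 8 mm, Ī = 34133.3 mm⁴.
Horizontal leg (remainder): 89 × 16, A = 1 424 mm², x = 60.5 mm, Ī = 939 959 mm⁴.
Centroid: x̄ = ΣA·x / ΣA = 32.7222 mm.
Transfer each piece to the centroidal y-axis using Ī + A·d² with d = x − 32.7222:
  vertical leg: d = -24.7222 mm → contributes +1 012 035 mm⁴
  horizontal leg (remainder): d = 27.7778 mm → contributes +2 038 724 mm⁴
Total I = 3 050 759 mm⁴.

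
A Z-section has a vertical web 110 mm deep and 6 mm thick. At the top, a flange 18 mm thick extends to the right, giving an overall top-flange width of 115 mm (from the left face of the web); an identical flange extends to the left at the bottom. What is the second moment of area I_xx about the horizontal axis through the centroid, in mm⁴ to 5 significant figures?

I_xx ≈ 9.0746 × 10⁶ mm⁴

Treat the section as a set of non-overlapping primitives; coordinates are from the bounding-box lower-left.
Web: 6 × 110, A = 660 mm², y = 55 mm, Ī = 665 500 mm⁴.
Top flange (beyond web): 109 × 18, A = 1 962 mm², y = 101 mm, Ī = 52 974 mm⁴.
Bottom flange (beyond web): 109 × 18, A = 1 962 mm², y = 9 mm, Ī = 52 974 mm⁴.
Centroid: ȳ = ΣA·y / ΣA = 55 mm.
Transfer each piece to the horizontal axis through the centroid using Ī + A·d² with d = y − 55:
  web: d = 0 mm → contributes +665 500 mm⁴
  top flange (beyond web): d = 46 mm → contributes +4 204 566 mm⁴
  bottom flange (beyond web): d = -46 mm → contributes +4 204 566 mm⁴
Total I = 9 074 632 mm⁴.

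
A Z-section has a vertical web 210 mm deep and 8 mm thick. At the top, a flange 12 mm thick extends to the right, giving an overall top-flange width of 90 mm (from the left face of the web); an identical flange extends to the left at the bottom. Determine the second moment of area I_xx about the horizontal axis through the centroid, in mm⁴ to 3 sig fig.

Treat the section as a set of non-overlapping primitives; coordinates are from the bounding-box lower-left.
Web: 8 × 210, A = 1 680 mm², y = 105 mm, Ī = 6 174 000 mm⁴.
Top flange (beyond web): 82 × 12, A = 984 mm², y = 204 mm, Ī = 11 808 mm⁴.
Bottom flange (beyond web): 82 × 12, A = 984 mm², y = 6 mm, Ī = 11 808 mm⁴.
Centroid: ȳ = ΣA·y / ΣA = 105 mm.
Transfer each piece to the horizontal axis through the centroid using Ī + A·d² with d = y − 105:
  web: d = 0 mm → contributes +6 174 000 mm⁴
  top flange (beyond web): d = 99 mm → contributes +9 655 992 mm⁴
  bottom flange (beyond web): d = -99 mm → contributes +9 655 992 mm⁴
Total I = 25 485 984 mm⁴.

I_xx ≈ 2.55 × 10⁷ mm⁴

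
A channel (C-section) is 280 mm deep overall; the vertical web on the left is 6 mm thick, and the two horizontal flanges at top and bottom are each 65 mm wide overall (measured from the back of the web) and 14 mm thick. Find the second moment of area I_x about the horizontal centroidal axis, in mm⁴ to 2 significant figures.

I_x ≈ 4.0 × 10⁷ mm⁴

Break the section into simple shapes (no overlaps), measuring from the bottom-left corner of the bounding box.
Web: 6 × 280, A = 1 680 mm², y = 140 mm, Ī = 10 976 000 mm⁴.
Top flange (beyond web): 59 × 14, A = 826 mm², y = 273 mm, Ī = 13 491 mm⁴.
Bottom flange (beyond web): 59 × 14, A = 826 mm², y = 7 mm, Ī = 13 491 mm⁴.
By symmetry the centroid is at mid-height, ȳ = 140 mm.
Transfer each piece to the horizontal centroidal axis using Ī + A·d² with d = y − 140:
  web: d = 0 mm → contributes +10 976 000 mm⁴
  top flange (beyond web): d = 133 mm → contributes +14 624 605 mm⁴
  bottom flange (beyond web): d = -133 mm → contributes +14 624 605 mm⁴
Total I = 40 225 211 mm⁴.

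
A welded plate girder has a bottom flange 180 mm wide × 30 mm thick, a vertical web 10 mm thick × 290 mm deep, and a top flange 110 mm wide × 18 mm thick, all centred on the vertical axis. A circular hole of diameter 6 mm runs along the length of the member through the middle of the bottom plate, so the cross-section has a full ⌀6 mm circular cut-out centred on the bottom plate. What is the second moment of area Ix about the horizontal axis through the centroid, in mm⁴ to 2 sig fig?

Break the section into simple shapes (no overlaps), measuring from the bottom-left corner of the bounding box.
Bottom plate: 180 × 30, A = 5 400 mm², y = 15 mm, Ī = 405 000 mm⁴.
Web plate: 10 × 290, A = 2 900 mm², y = 175 mm, Ī = 20 324 167 mm⁴.
Top plate: 110 × 18, A = 1 980 mm², y = 329 mm, Ī = 53 460 mm⁴.
Hole (subtracted): ⌀6, A = 28.27 mm², y = 15 mm, Ī = 63.62 mm⁴.
Centroid: ȳ = ΣA·y / ΣA = 120.9 mm.
Transfer each piece to the horizontal axis through the centroid using Ī + A·d² with d = y − 120.9:
  bottom plate: d = -105.9 mm → contributes +60 971 919 mm⁴
  web plate: d = 54.09 mm → contributes +28 810 010 mm⁴
  top plate: d = 208.1 mm → contributes +85 793 564 mm⁴
  hole: d = -105.9 mm → contributes −317 191 mm⁴
Total I = 175 258 302 mm⁴.

Ix ≈ 1.8 × 10⁸ mm⁴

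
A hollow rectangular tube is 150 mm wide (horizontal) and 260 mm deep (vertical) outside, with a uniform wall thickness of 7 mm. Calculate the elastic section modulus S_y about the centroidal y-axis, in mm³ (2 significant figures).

S_y ≈ 2.9 × 10⁵ mm³

Split into non-overlapping primitives; take the origin at the lower-left of the bounding box.
Outer rectangle: 150 × 260, A = 39 000 mm², x = 75 mm, Ī = 73 125 000 mm⁴.
Inner void (subtracted): 136 × 246, A = 33 456 mm², x = 75 mm, Ī = 51 566 848 mm⁴.
By symmetry the centroid is at mid-width, x̄ = 75 mm.
All pieces are centred on the centroidal y-axis, so I = ΣĪ (holes subtracted) = 21 558 152 mm⁴.
Extreme fibre distance c = 75 mm; S = I/c = 287 442 mm³.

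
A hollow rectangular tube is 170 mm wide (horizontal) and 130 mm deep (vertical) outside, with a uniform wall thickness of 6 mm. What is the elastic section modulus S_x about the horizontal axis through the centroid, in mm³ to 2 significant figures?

S_x ≈ 1.5 × 10⁵ mm³

Split into non-overlapping primitives; take the origin at the lower-left of the bounding box.
Outer rectangle: 170 × 130, A = 22 100 mm², y = 65 mm, Ī = 31 124 167 mm⁴.
Inner void (subtracted): 158 × 118, A = 18 644 mm², y = 65 mm, Ī = 21 633 255 mm⁴.
By symmetry the centroid is at mid-height, ȳ = 65 mm.
All pieces are centred on the horizontal axis through the centroid, so I = ΣĪ (holes subtracted) = 9 490 912 mm⁴.
Extreme fibre distance c = 65 mm; S = I/c = 146 014 mm³.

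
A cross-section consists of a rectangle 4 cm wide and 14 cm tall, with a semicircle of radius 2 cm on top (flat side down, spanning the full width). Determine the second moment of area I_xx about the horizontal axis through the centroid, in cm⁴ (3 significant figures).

I_xx ≈ 1260 cm⁴

Decompose the section into non-overlapping parts with the origin at the bottom-left of its bounding rectangle.
Rectangular body: 4 × 14, A = 56 cm², y = 7 cm, Ī = 914.67 cm⁴.
Semicircular cap: semicircle r = 2, A = 6.2832 cm², y = 14.849 cm, Ī = 1.7561 cm⁴.
Centroid: ȳ = ΣA·y / ΣA = 7.7918 cm.
Transfer each piece to the horizontal axis through the centroid using Ī + A·d² with d = y − 7.7918:
  rectangular body: d = -0.7918 cm → contributes +949.78 cm⁴
  semicircular cap: d = 7.057 cm → contributes +314.67 cm⁴
Total I = 1264.4 cm⁴.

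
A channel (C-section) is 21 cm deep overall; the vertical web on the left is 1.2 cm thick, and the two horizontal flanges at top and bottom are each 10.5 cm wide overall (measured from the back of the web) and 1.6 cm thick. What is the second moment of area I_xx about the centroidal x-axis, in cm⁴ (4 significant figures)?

Split into non-overlapping primitives; take the origin at the lower-left of the bounding box.
Web: 1.2 × 21, A = 25.2 cm², y = 10.5 cm, Ī = 926.1 cm⁴.
Top flange (beyond web): 9.3 × 1.6, A = 14.88 cm², y = 20.2 cm, Ī = 3.1744 cm⁴.
Bottom flange (beyond web): 9.3 × 1.6, A = 14.88 cm², y = 0.8 cm, Ī = 3.1744 cm⁴.
By symmetry the centroid is at mid-height, ȳ = 10.5 cm.
Transfer each piece to the centroidal x-axis using Ī + A·d² with d = y − 10.5:
  web: d = 0 cm → contributes +926.1 cm⁴
  top flange (beyond web): d = 9.7 cm → contributes +1403.23 cm⁴
  bottom flange (beyond web): d = -9.7 cm → contributes +1403.23 cm⁴
Total I = 3732.57 cm⁴.

I_xx ≈ 3733 cm⁴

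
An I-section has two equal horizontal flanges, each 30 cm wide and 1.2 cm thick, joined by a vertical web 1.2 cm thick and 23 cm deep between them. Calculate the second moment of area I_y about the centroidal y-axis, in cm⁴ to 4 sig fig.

I_y ≈ 5403 cm⁴

Split into non-overlapping primitives; take the origin at the lower-left of the bounding box.
Bottom flange: 30 × 1.2, A = 36 cm², x = 15 cm, Ī = 2 700 cm⁴.
Web: 1.2 × 23, A = 27.6 cm², x = 15 cm, Ī = 3.312 cm⁴.
Top flange: 30 × 1.2, A = 36 cm², x = 15 cm, Ī = 2 700 cm⁴.
By symmetry the centroid is at mid-width, x̄ = 15 cm.
All pieces are centred on the centroidal y-axis, so I = ΣĪ = 5403.31 cm⁴.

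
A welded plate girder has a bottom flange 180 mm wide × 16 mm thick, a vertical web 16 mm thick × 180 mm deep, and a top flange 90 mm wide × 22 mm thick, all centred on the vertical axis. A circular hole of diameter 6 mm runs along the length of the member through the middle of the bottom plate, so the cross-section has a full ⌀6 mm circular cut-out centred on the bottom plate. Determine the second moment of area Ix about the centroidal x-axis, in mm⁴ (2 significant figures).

Decompose the section into non-overlapping parts with the origin at the bottom-left of its bounding rectangle.
Bottom plate: 180 × 16, A = 2 880 mm², y = 8 mm, Ī = 61 440 mm⁴.
Web plate: 16 × 180, A = 2 880 mm², y = 106 mm, Ī = 7 776 000 mm⁴.
Top plate: 90 × 22, A = 1 980 mm², y = 207 mm, Ī = 79 860 mm⁴.
Hole (subtracted): ⌀6, A = 28.27 mm², y = 8 mm, Ī = 63.62 mm⁴.
Centroid: ȳ = ΣA·y / ΣA = 95.69 mm.
Transfer each piece to the centroidal x-axis using Ī + A·d² with d = y − 95.69:
  bottom plate: d = -87.69 mm → contributes +22 208 534 mm⁴
  web plate: d = 10.31 mm → contributes +8 081 988 mm⁴
  top plate: d = 111.3 mm → contributes +24 610 821 mm⁴
  hole: d = -87.69 mm → contributes −217 492 mm⁴
Total I = 54 683 850 mm⁴.

Ix ≈ 5.5 × 10⁷ mm⁴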